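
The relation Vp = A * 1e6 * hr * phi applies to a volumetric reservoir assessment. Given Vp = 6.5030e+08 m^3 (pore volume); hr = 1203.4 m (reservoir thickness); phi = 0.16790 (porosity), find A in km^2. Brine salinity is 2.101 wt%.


A = Vp / (1e6 * hr * phi)
A = 6.5030e+08 / (1e6 * 1203.4 * 0.16790)
A = 3.2185 km^2


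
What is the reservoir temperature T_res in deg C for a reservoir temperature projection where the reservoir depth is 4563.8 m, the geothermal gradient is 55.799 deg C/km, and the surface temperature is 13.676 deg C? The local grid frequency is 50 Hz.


T_res = T_surf + grad * d / 1000
T_res = 13.676 + 55.799 * 4563.8 / 1000
T_res = 268.33 deg C


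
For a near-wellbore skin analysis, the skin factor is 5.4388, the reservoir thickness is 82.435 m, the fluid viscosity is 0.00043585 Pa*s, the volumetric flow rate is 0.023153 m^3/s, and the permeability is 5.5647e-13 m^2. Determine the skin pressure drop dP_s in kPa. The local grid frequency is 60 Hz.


dP_s = S * q * mu / (2*pi*k*hr) / 1000
dP_s = 5.4388 * 0.023153 * 0.00043585 / (2*pi*5.5647e-13*82.435) / 1000
dP_s = 190.42 kPa


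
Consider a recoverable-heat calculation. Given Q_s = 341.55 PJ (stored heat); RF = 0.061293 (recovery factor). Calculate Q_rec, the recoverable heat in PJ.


Q_rec = Q_s * RF
Q_rec = 341.55 * 0.061293
Q_rec = 20.935 PJ


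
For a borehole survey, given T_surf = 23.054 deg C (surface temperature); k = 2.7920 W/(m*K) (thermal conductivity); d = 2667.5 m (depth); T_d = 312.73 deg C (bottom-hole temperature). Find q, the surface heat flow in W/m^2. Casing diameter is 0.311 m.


Step 1: grad = (T_d - T_surf)/d * 1000 = (312.73 - 23.054)/2667.5 * 1000 = 108.5946 deg C/km
Step 2: q = k * grad / 1000 = 2.792 * 108.5946 / 1000 = 0.30320 W/m^2
q = 0.30320 W/m^2


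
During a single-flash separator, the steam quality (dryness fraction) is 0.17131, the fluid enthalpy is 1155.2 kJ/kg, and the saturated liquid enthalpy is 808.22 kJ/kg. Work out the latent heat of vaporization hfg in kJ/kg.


hfg = (h - hf) / x
hfg = (1155.2 - 808.22) / 0.17131
hfg = 2025.5 kJ/kg


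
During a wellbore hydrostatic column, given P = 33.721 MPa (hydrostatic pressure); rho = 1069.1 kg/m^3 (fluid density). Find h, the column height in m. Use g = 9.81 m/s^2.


h = P * 1e6 / (g * rho)
h = 33.721 * 1e6 / (9.81 * 1069.1)
h = 3215.2 m


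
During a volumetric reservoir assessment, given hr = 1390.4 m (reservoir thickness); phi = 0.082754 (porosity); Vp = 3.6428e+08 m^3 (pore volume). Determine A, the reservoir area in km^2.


A = Vp / (1e6 * hr * phi)
A = 3.6428e+08 / (1e6 * 1390.4 * 0.082754)
A = 3.1660 km^2


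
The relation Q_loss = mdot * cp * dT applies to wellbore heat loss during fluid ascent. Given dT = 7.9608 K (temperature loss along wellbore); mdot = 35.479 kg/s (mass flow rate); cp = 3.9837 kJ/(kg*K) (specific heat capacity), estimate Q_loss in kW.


Q_loss = mdot * cp * dT
Q_loss = 35.479 * 3.9837 * 7.9608
Q_loss = 1125.2 kW


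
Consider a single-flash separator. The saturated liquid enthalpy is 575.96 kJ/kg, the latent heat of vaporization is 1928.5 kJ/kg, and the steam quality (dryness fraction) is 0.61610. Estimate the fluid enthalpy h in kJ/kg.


h = hf + x * hfg
h = 575.96 + 0.61610 * 1928.5
h = 1764.1 kJ/kg


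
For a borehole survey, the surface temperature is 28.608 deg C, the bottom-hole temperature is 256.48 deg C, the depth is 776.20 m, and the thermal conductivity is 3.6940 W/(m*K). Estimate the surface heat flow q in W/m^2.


Step 1: grad = (T_d - T_surf)/d * 1000 = (256.48 - 28.608)/776.2 * 1000 = 293.5738 deg C/km
Step 2: q = k * grad / 1000 = 3.694 * 293.5738 / 1000 = 1.0845 W/m^2
q = 1.0845 W/m^2


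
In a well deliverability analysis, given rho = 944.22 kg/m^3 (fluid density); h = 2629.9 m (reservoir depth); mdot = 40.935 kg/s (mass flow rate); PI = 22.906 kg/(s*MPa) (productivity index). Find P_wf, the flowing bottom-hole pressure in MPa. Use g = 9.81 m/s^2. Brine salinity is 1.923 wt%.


Step 1: P_i = rho*g*h/1e6 = 944.22*9.81*2629.9/1e6 = 24.36023 MPa
Step 2: P_wf = P_i - mdot/PI = 24.36023 - 40.935/22.906 = 22.573 MPa
P_wf = 22.573 MPa


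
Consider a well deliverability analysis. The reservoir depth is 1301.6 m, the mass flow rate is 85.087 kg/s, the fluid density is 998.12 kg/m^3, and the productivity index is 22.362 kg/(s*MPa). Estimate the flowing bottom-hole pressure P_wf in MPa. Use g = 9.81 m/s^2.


Step 1: P_i = rho*g*h/1e6 = 998.12*9.81*1301.6/1e6 = 12.74469 MPa
Step 2: P_wf = P_i - mdot/PI = 12.74469 - 85.087/22.362 = 8.9397 MPa
P_wf = 8.9397 MPa


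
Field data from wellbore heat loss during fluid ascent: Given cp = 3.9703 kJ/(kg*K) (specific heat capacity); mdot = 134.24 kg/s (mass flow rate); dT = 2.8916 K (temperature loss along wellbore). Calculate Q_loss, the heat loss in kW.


Q_loss = mdot * cp * dT
Q_loss = 134.24 * 3.9703 * 2.8916
Q_loss = 1541.1 kW


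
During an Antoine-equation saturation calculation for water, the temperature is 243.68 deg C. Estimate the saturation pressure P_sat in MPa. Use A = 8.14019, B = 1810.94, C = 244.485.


P_sat = 10^(A - B/(C + T)) / 760 * 0.101325
P_sat = 10^(8.14019 - 1810.94/(244.485 + 243.68)) / 760 * 0.101325
P_sat = 3.5926 MPa


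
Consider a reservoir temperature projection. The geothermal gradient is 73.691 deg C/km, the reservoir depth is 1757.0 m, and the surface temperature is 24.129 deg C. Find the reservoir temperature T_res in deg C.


T_res = T_surf + grad * d / 1000
T_res = 24.129 + 73.691 * 1757.0 / 1000
T_res = 153.60 deg C


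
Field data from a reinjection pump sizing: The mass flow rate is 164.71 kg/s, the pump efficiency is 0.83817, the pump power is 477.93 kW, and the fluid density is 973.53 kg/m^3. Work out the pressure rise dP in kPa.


dP = P_pump * rho * eta / mdot
dP = 477.93 * 973.53 * 0.83817 / 164.71
dP = 2367.7 kPa


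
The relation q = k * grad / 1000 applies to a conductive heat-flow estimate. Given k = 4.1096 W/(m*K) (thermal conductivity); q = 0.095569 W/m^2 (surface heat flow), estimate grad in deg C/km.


grad = q * 1000 / k
grad = 0.095569 * 1000 / 4.1096
grad = 23.255 deg C/km


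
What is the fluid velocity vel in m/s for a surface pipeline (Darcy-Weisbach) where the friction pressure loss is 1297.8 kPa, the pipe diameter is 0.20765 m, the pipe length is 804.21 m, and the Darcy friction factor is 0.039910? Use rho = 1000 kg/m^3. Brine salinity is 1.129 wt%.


vel = sqrt(dP*1000*2*D / (f*L*rho))
vel = sqrt(1297.8*1000*2*0.20765 / (0.039910*804.21*1000))
vel = 4.0979 m/s


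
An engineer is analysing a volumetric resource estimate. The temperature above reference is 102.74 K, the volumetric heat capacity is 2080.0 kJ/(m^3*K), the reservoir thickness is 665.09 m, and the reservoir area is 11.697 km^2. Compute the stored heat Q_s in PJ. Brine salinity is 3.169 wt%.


Step 1: Vr = A*1e6*hr = 11.697*1e6*665.09 = 7.779558e+09 m^3
Step 2: Q_s = Vr*rhoc*dT/1e12 = 7.779558e+09*2080.0*102.74/1e12 = 1662.5 PJ
Q_s = 1662.5 PJ


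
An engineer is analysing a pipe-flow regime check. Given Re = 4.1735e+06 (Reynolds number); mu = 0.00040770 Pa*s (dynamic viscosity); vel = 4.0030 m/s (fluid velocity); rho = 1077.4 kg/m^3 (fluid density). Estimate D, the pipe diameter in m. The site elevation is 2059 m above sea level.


D = Re * mu / (rho * vel)
D = 4.1735e+06 * 0.00040770 / (1077.4 * 4.0030)
D = 0.39453 m


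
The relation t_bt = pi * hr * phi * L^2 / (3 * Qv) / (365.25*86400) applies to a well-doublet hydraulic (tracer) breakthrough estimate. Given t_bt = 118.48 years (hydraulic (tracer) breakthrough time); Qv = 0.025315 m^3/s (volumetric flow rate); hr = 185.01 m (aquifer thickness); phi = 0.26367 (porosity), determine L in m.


L = sqrt(t_bt*365.25*86400*3*Qv / (pi*hr*phi))
L = sqrt(118.48*365.25*86400*3*0.025315 / (pi*185.01*0.26367))
L = 1361.2 m


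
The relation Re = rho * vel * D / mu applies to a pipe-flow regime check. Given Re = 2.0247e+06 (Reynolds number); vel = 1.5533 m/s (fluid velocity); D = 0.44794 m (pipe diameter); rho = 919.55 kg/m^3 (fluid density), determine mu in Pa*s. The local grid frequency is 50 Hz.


mu = rho * vel * D / Re
mu = 919.55 * 1.5533 * 0.44794 / 2.0247e+06
mu = 0.00031600 Pa*s


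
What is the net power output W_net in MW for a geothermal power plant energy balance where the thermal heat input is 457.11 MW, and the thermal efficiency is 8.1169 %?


W_net = eta / 100 * Q_in
W_net = 8.1169 / 100 * 457.11
W_net = 37.103 MW


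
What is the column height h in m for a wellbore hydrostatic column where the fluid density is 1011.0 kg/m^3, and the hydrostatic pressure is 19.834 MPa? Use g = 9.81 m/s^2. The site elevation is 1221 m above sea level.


h = P * 1e6 / (g * rho)
h = 19.834 * 1e6 / (9.81 * 1011.0)
h = 1999.8 m


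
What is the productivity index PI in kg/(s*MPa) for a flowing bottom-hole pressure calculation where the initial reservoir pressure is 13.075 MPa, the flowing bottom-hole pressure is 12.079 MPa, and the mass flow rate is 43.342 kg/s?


PI = mdot / (P_i - P_wf)
PI = 43.342 / (13.075 - 12.079)
PI = 43.516 kg/(s*MPa)


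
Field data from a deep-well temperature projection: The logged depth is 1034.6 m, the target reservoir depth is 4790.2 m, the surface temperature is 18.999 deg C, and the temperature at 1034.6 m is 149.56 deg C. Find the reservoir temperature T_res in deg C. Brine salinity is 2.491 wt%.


Step 1: grad = (T_d1 - T_surf)/d1 * 1000 = (149.56 - 18.999)/1034.6 * 1000 = 126.1947 deg C/km
Step 2: T_res = T_surf + grad*d2/1000 = 18.999 + 126.1947*4790.2/1000 = 623.50 deg C
T_res = 623.50 deg C


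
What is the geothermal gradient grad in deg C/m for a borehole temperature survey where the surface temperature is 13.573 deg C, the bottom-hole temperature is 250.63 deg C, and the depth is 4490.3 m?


grad = (T_d - T_surf) / d * 1000
grad = (250.63 - 13.573) / 4490.3 * 1000
grad = 52.79313 deg C/km
Convert: 52.79313 deg C/km * 0.001 = 0.052793 deg C/m
grad = 0.052793 deg C/m


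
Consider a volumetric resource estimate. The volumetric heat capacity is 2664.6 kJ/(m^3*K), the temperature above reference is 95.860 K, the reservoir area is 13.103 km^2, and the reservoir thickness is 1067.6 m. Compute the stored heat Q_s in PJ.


Step 1: Vr = A*1e6*hr = 13.103*1e6*1067.6 = 1.398876e+10 m^3
Step 2: Q_s = Vr*rhoc*dT/1e12 = 1.398876e+10*2664.6*95.86/1e12 = 3573.1 PJ
Q_s = 3573.1 PJ


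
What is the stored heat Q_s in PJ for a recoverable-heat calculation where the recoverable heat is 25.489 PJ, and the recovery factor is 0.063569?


Q_s = Q_rec / RF
Q_s = 25.489 / 0.063569
Q_s = 400.97 PJ


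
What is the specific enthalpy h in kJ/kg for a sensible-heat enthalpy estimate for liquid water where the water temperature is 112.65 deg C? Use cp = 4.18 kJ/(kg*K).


h = cp * T
h = 4.18 * 112.65
h = 470.88 kJ/kg


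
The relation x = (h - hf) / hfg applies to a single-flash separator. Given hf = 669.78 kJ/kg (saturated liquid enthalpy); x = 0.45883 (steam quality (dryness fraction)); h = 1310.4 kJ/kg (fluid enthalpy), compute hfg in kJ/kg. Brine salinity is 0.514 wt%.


hfg = (h - hf) / x
hfg = (1310.4 - 669.78) / 0.45883
hfg = 1396.2 kJ/kg


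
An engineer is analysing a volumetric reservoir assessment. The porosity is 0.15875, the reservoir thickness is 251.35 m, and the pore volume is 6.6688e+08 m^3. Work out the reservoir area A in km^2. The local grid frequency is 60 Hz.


A = Vp / (1e6 * hr * phi)
A = 6.6688e+08 / (1e6 * 251.35 * 0.15875)
A = 16.713 km^2


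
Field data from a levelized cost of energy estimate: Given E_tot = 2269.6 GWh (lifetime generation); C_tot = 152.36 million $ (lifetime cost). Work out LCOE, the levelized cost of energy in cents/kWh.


LCOE = C_tot / E_tot * 100
LCOE = 152.36 / 2269.6 * 100
LCOE = 6.7131 cents/kWh


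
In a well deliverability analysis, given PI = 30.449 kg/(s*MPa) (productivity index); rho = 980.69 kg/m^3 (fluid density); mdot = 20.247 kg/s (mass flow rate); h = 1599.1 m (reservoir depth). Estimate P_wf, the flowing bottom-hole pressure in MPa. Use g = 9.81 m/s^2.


Step 1: P_i = rho*g*h/1e6 = 980.69*9.81*1599.1/1e6 = 15.38425 MPa
Step 2: P_wf = P_i - mdot/PI = 15.38425 - 20.247/30.449 = 14.719 MPa
P_wf = 14.719 MPa


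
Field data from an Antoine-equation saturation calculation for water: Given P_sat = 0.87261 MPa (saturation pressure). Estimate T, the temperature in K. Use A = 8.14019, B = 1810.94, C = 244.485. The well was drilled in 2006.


T = B / (A - log10(P_sat * 760 / 0.101325)) - C
T = 1810.94 / (8.14019 - log10(0.87261 * 760 / 0.101325)) - 244.485
T = 174.2999 deg C
Convert to K: 174.2999 + 273.15 = 447.45 K
T = 447.45 K


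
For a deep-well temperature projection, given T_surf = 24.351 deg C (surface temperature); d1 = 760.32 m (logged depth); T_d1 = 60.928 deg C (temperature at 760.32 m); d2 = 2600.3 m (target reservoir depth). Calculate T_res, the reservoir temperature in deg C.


Step 1: grad = (T_d1 - T_surf)/d1 * 1000 = (60.928 - 24.351)/760.32 * 1000 = 48.10738 deg C/km
Step 2: T_res = T_surf + grad*d2/1000 = 24.351 + 48.10738*2600.3/1000 = 149.44 deg C
T_res = 149.44 deg C


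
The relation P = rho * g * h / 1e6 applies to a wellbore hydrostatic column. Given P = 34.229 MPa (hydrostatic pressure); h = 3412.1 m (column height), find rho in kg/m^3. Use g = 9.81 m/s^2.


rho = P * 1e6 / (g * h)
rho = 34.229 * 1e6 / (9.81 * 3412.1)
rho = 1022.6 kg/m^3


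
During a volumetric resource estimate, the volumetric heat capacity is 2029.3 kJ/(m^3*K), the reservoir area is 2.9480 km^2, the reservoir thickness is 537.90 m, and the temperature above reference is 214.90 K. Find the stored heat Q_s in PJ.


Step 1: Vr = A*1e6*hr = 2.948*1e6*537.9 = 1.585729e+09 m^3
Step 2: Q_s = Vr*rhoc*dT/1e12 = 1.585729e+09*2029.3*214.9/1e12 = 691.53 PJ
Q_s = 691.53 PJ


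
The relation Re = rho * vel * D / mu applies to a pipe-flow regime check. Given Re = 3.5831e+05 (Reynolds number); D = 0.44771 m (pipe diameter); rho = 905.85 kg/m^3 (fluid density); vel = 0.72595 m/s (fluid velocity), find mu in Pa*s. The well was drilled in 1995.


mu = rho * vel * D / Re
mu = 905.85 * 0.72595 * 0.44771 / 3.5831e+05
mu = 0.00082168 Pa*s


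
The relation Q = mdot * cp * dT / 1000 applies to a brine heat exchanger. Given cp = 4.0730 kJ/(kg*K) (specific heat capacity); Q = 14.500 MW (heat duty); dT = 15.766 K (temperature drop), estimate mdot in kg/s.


mdot = Q * 1000 / (cp * dT)
mdot = 14.500 * 1000 / (4.0730 * 15.766)
mdot = 225.80 kg/s


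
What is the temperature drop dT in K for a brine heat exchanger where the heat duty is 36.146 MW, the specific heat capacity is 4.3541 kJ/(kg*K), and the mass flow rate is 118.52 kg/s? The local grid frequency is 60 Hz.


dT = Q * 1000 / (mdot * cp)
dT = 36.146 * 1000 / (118.52 * 4.3541)
dT = 70.044 K


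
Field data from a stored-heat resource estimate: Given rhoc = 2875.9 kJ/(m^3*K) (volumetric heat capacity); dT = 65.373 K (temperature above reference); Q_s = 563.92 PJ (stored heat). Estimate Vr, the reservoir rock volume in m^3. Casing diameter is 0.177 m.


Vr = Q_s * 1e12 / (rhoc * dT)
Vr = 563.92 * 1e12 / (2875.9 * 65.373)
Vr = 2.9995e+09 m^3


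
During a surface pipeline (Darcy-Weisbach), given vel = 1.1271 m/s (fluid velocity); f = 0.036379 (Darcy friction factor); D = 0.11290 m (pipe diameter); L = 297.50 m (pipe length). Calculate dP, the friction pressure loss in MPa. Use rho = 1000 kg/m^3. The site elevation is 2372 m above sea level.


dP = f * (L/D) * (rho*vel^2/2) / 1000
dP = 0.036379 * (297.50/0.11290) * (1000*1.1271^2/2) / 1000
dP = 60.88898 kPa
Convert: 60.88898 kPa * 0.001 = 0.060889 MPa
dP = 0.060889 MPa


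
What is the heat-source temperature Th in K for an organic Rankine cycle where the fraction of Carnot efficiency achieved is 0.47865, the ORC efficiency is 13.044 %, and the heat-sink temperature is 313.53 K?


Th = Tc / (1 - (eta_orc/100)/f)
Th = 313.53 / (1 - (13.044/100)/0.47865)
Th = 430.98 K


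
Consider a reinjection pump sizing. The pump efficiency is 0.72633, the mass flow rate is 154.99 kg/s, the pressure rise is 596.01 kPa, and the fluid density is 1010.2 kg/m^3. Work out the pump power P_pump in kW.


P_pump = mdot * dP / (rho * eta)
P_pump = 154.99 * 596.01 / (1010.2 * 0.72633)
P_pump = 125.90 kW


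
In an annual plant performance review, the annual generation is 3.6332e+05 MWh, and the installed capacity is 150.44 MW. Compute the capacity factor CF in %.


CF = E_a / (cap * 8760) * 100
CF = 3.6332e+05 / (150.44 * 8760) * 100
CF = 27.569 %


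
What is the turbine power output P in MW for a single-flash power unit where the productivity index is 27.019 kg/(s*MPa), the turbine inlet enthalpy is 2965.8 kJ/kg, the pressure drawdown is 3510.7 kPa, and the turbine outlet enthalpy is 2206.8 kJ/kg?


Step 1: mdot = PI * dP / 1000 = 27.019 * 3510.7 / 1000 = 94.85560 kg/s
Step 2: P = mdot*(h_in - h_out)/1000 = 94.85560*(2965.8 - 2206.8)/1000 = 71.995 MW
P = 71.995 MW


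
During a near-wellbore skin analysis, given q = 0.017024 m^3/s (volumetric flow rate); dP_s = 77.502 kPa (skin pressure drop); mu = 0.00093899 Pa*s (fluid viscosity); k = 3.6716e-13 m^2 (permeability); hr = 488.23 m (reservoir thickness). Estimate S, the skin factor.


S = dP_s * 1000 * 2*pi*k*hr / (q*mu)
S = 77.502 * 1000 * 2*pi*3.6716e-13*488.23 / (0.017024*0.00093899)
S = 5.4607


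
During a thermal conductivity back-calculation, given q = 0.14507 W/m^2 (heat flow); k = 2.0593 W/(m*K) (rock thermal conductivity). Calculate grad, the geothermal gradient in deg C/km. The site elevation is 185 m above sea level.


grad = q / k * 1000
grad = 0.14507 / 2.0593 * 1000
grad = 70.446 deg C/km


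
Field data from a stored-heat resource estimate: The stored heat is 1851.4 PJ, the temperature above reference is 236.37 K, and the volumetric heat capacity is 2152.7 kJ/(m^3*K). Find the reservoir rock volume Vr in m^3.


Vr = Q_s * 1e12 / (rhoc * dT)
Vr = 1851.4 * 1e12 / (2152.7 * 236.37)
Vr = 3.6385e+09 m^3


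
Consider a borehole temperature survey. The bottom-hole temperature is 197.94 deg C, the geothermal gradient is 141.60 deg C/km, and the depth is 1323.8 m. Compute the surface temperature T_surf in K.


T_surf = T_d - grad * d / 1000
T_surf = 197.94 - 141.60 * 1323.8 / 1000
T_surf = 10.48992 deg C
Convert to K: 10.48992 + 273.15 = 283.64 K
T_surf = 283.64 K


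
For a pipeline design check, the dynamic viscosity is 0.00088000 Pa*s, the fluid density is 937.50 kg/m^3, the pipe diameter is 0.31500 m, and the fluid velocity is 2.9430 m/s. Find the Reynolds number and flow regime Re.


Step 1: Re = rho*vel*D/mu = 937.5*2.943*0.315/0.00088 = 9.8762e+05
Step 2: Re = 9.8762e+05 > 4000, so flow is turbulent.
Re = 9.8762e+05 (turbulent)


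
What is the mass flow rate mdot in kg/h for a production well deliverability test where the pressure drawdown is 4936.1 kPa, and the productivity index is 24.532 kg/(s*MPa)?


mdot = PI * dP / 1000
mdot = 24.532 * 4936.1 / 1000
mdot = 121.0924 kg/s
Convert: 121.0924 kg/s * 3600.0 = 4.3593e+05 kg/h
mdot = 4.3593e+05 kg/h


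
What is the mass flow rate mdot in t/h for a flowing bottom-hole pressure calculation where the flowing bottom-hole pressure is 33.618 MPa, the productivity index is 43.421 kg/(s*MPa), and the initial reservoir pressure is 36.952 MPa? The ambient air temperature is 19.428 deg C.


mdot = (P_i - P_wf) * PI
mdot = (36.952 - 33.618) * 43.421
mdot = 144.7656 kg/s
Convert: 144.7656 kg/s * 3.6 = 521.16 t/h
mdot = 521.16 t/h


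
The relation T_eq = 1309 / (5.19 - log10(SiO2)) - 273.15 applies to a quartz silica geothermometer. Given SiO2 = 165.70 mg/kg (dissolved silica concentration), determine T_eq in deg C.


T_eq = 1309 / (5.19 - log10(SiO2)) - 273.15
T_eq = 1309 / (5.19 - log10(165.70)) - 273.15
T_eq = 167.49 deg C


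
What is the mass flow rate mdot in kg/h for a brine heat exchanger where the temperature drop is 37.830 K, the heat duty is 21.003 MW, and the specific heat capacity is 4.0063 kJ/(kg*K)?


mdot = Q * 1000 / (cp * dT)
mdot = 21.003 * 1000 / (4.0063 * 37.830)
mdot = 138.5803 kg/s
Convert: 138.5803 kg/s * 3600.0 = 4.9889e+05 kg/h
mdot = 4.9889e+05 kg/h


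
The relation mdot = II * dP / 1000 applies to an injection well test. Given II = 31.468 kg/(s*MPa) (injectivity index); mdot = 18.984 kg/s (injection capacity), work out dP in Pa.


dP = mdot * 1000 / II
dP = 18.984 * 1000 / 31.468
dP = 603.2795 kPa
Convert: 603.2795 kPa * 1000.0 = 6.0328e+05 Pa
dP = 6.0328e+05 Pa


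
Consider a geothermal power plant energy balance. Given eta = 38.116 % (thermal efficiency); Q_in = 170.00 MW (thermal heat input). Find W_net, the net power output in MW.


W_net = eta / 100 * Q_in
W_net = 38.116 / 100 * 170.00
W_net = 64.797 MW


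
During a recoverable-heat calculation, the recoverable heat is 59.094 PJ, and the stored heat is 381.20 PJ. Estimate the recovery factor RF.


RF = Q_rec / Q_s
RF = 59.094 / 381.20
RF = 0.15502


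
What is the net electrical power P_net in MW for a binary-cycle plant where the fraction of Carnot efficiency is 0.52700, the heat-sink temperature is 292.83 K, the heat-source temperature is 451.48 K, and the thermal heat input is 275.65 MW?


Step 1: eta = (1 - Tc/Th)*f = (1 - 292.83/451.48)*0.527 = 0.1851877
Step 2: P_net = eta * Q_in = 0.1851877 * 275.65 = 51.047 MW
P_net = 51.047 MW


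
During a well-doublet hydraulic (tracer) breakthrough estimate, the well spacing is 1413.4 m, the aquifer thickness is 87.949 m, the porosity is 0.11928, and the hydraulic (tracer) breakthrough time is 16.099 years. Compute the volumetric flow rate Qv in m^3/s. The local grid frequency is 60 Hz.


Qv = pi*hr*phi*L^2 / (3*t_bt*365.25*86400)
Qv = pi*87.949*0.11928*1413.4^2 / (3*16.099*365.25*86400)
Qv = 0.043197 m^3/s


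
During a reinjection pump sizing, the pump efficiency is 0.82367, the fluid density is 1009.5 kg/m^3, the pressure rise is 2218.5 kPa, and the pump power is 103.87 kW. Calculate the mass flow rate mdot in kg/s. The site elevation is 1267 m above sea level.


mdot = P_pump * rho * eta / dP
mdot = 103.87 * 1009.5 * 0.82367 / 2218.5
mdot = 38.931 kg/s


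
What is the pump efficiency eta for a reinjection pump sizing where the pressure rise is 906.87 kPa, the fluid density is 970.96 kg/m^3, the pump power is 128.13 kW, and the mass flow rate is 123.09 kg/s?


eta = mdot * dP / (rho * P_pump)
eta = 123.09 * 906.87 / (970.96 * 128.13)
eta = 0.89725


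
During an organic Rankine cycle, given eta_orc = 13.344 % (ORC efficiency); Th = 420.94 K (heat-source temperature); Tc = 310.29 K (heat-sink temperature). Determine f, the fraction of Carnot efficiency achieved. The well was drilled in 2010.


f = (eta_orc/100) / (1 - Tc/Th)
f = (13.344/100) / (1 - 310.29/420.94)
f = 0.50764


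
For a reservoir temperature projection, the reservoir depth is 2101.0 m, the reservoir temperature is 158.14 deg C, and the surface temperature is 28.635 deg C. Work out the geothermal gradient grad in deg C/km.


grad = (T_res - T_surf) / d * 1000
grad = (158.14 - 28.635) / 2101.0 * 1000
grad = 61.640 deg C/km


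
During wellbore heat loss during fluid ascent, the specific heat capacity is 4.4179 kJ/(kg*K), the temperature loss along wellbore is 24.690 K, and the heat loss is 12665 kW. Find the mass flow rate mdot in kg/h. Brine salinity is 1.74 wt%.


mdot = Q_loss / (cp * dT)
mdot = 12665 / (4.4179 * 24.690)
mdot = 116.1096 kg/s
Convert: 116.1096 kg/s * 3600.0 = 4.1799e+05 kg/h
mdot = 4.1799e+05 kg/h


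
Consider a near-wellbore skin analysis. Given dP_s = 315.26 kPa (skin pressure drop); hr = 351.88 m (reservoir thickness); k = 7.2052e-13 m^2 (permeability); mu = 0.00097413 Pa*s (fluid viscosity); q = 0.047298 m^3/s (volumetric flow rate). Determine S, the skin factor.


S = dP_s * 1000 * 2*pi*k*hr / (q*mu)
S = 315.26 * 1000 * 2*pi*7.2052e-13*351.88 / (0.047298*0.00097413)
S = 10.900


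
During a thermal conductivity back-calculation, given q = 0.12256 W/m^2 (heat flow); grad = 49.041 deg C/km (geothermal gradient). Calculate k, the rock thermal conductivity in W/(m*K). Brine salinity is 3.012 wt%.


k = q / (grad / 1000)
k = 0.12256 / (49.041 / 1000)
k = 2.4991 W/(m*K)


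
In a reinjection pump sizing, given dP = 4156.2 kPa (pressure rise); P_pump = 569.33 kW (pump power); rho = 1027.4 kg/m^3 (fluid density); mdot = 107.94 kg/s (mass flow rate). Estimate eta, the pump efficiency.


eta = mdot * dP / (rho * P_pump)
eta = 107.94 * 4156.2 / (1027.4 * 569.33)
eta = 0.76696


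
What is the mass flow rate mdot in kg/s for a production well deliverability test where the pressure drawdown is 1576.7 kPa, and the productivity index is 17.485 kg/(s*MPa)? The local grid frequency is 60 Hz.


mdot = PI * dP / 1000
mdot = 17.485 * 1576.7 / 1000
mdot = 27.569 kg/s


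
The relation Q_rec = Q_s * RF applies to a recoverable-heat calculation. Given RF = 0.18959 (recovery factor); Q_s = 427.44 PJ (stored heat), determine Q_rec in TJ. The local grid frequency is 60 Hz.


Q_rec = Q_s * RF
Q_rec = 427.44 * 0.18959
Q_rec = 81.03835 PJ
Convert: 81.03835 PJ * 1000.0 = 81038 TJ
Q_rec = 81038 TJ


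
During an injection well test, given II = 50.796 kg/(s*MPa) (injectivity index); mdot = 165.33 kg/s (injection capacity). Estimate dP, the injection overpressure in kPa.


dP = mdot * 1000 / II
dP = 165.33 * 1000 / 50.796
dP = 3254.8 kPa


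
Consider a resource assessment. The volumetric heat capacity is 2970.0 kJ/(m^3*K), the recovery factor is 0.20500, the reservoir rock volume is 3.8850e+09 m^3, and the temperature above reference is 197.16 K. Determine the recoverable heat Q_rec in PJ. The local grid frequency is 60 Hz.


Step 1: Q_s = Vr*rhoc*dT/1e12 = 3.8850e+09*2970.0*197.16/1e12 = 2274.921 PJ
Step 2: Q_rec = Q_s * RF = 2274.921 * 0.205 = 466.36 PJ
Q_rec = 466.36 PJ


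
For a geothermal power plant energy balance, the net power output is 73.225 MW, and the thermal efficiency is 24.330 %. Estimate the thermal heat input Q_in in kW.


Q_in = W_net / (eta / 100)
Q_in = 73.225 / (24.330 / 100)
Q_in = 300.9659 MW
Convert: 300.9659 MW * 1000.0 = 3.0097e+05 kW
Q_in = 3.0097e+05 kW


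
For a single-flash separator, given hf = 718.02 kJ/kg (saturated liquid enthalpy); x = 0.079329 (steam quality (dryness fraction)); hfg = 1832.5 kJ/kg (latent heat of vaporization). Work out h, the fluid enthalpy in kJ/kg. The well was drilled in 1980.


h = hf + x * hfg
h = 718.02 + 0.079329 * 1832.5
h = 863.39 kJ/kg


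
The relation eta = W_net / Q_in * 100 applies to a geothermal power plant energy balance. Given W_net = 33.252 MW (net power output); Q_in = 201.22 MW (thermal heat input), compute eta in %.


eta = W_net / Q_in * 100
eta = 33.252 / 201.22 * 100
eta = 16.525 %


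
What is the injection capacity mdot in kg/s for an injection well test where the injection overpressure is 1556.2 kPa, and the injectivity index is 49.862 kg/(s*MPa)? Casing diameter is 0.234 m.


mdot = II * dP / 1000
mdot = 49.862 * 1556.2 / 1000
mdot = 77.595 kg/s


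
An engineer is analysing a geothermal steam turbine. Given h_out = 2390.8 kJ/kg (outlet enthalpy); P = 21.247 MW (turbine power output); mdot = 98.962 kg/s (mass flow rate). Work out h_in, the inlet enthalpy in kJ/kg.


h_in = h_out + P * 1000 / mdot
h_in = 2390.8 + 21.247 * 1000 / 98.962
h_in = 2605.5 kJ/kg


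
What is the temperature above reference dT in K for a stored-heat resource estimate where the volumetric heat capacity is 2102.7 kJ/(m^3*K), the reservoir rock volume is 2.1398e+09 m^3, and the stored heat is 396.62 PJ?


dT = Q_s * 1e12 / (Vr * rhoc)
dT = 396.62 * 1e12 / (2.1398e+09 * 2102.7)
dT = 88.150 K


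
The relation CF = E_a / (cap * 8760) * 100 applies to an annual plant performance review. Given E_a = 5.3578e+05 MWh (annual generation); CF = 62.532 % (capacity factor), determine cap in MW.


cap = E_a / (CF/100 * 8760)
cap = 5.3578e+05 / (62.532/100 * 8760)
cap = 97.809 MW


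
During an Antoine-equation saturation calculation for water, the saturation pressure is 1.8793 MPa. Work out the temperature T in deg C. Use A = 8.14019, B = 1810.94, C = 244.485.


T = B / (A - log10(P_sat * 760 / 0.101325)) - C
T = 1810.94 / (8.14019 - log10(1.8793 * 760 / 0.101325)) - 244.485
T = 209.26 deg C


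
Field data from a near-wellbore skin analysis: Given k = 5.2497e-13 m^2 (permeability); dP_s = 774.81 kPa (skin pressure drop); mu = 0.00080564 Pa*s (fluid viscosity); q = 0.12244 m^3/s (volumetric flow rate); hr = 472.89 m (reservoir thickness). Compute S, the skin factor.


S = dP_s * 1000 * 2*pi*k*hr / (q*mu)
S = 774.81 * 1000 * 2*pi*5.2497e-13*472.89 / (0.12244*0.00080564)
S = 12.252


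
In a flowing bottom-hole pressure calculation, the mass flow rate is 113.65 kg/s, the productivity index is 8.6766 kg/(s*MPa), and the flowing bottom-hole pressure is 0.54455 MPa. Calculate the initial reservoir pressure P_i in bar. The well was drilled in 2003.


P_i = P_wf + mdot / PI
P_i = 0.54455 + 113.65 / 8.6766
P_i = 13.64300 MPa
Convert: 13.64300 MPa * 10.0 = 136.43 bar
P_i = 136.43 bar


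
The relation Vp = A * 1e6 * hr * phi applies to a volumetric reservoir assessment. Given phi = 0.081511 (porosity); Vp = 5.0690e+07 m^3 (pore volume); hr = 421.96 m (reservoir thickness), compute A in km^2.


A = Vp / (1e6 * hr * phi)
A = 5.0690e+07 / (1e6 * 421.96 * 0.081511)
A = 1.4738 km^2


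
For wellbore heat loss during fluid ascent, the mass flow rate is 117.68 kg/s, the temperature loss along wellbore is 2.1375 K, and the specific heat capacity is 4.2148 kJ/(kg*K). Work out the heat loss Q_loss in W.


Q_loss = mdot * cp * dT
Q_loss = 117.68 * 4.2148 * 2.1375
Q_loss = 1060.195 kW
Convert: 1060.195 kW * 1000.0 = 1.0602e+06 W
Q_loss = 1.0602e+06 W


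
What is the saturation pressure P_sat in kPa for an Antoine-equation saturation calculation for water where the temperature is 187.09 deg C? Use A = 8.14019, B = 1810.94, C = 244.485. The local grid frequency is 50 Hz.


P_sat = 10^(A - B/(C + T)) / 760 * 0.101325
P_sat = 10^(8.14019 - 1810.94/(244.485 + 187.09)) / 760 * 0.101325
P_sat = 1.172126 MPa
Convert: 1.172126 MPa * 1000.0 = 1172.1 kPa
P_sat = 1172.1 kPa


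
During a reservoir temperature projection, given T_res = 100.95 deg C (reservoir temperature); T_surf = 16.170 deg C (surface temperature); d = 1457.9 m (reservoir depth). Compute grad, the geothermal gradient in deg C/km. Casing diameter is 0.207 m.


grad = (T_res - T_surf) / d * 1000
grad = (100.95 - 16.170) / 1457.9 * 1000
grad = 58.152 deg C/km


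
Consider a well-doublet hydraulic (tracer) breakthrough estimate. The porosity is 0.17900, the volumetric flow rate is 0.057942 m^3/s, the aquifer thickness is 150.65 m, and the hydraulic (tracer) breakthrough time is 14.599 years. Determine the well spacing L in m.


L = sqrt(t_bt*365.25*86400*3*Qv / (pi*hr*phi))
L = sqrt(14.599*365.25*86400*3*0.057942 / (pi*150.65*0.17900))
L = 972.27 m


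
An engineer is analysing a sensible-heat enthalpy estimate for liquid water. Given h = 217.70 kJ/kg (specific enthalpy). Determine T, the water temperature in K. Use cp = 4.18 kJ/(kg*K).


T = h / cp
T = 217.70 / 4.18
T = 52.08134 deg C
Convert to K: 52.08134 + 273.15 = 325.23 K
T = 325.23 K


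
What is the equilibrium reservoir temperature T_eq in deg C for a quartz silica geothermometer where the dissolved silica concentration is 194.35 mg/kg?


T_eq = 1309 / (5.19 - log10(SiO2)) - 273.15
T_eq = 1309 / (5.19 - log10(194.35)) - 273.15
T_eq = 178.01 deg C


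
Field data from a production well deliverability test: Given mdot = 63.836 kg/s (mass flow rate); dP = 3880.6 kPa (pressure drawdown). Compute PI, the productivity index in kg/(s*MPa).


PI = mdot * 1000 / dP
PI = 63.836 * 1000 / 3880.6
PI = 16.450 kg/(s*MPa)


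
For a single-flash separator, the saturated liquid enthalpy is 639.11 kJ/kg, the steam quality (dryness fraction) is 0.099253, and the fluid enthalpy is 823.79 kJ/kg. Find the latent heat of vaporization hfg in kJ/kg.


hfg = (h - hf) / x
hfg = (823.79 - 639.11) / 0.099253
hfg = 1860.7 kJ/kg


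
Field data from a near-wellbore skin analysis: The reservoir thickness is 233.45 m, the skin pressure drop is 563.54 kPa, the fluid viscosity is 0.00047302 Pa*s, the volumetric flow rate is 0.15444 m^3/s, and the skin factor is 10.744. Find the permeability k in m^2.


k = S*q*mu / (2*pi*dP_s*1000*hr)
k = 10.744*0.15444*0.00047302 / (2*pi*563.54*1000*233.45)
k = 9.4953e-13 m^2


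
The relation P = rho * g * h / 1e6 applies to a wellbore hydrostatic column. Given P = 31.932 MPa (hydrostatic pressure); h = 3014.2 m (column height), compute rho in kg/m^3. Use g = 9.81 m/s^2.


rho = P * 1e6 / (g * h)
rho = 31.932 * 1e6 / (9.81 * 3014.2)
rho = 1079.9 kg/m^3


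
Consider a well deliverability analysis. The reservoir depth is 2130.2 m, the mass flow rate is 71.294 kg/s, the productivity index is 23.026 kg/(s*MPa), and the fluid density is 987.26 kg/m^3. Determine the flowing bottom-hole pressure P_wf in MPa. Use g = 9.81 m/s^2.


Step 1: P_i = rho*g*h/1e6 = 987.26*9.81*2130.2/1e6 = 20.63103 MPa
Step 2: P_wf = P_i - mdot/PI = 20.63103 - 71.294/23.026 = 17.535 MPa
P_wf = 17.535 MPa


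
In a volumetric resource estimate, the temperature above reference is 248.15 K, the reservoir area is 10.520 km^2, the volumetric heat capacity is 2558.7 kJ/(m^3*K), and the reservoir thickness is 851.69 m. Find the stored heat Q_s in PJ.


Step 1: Vr = A*1e6*hr = 10.52*1e6*851.69 = 8.959779e+09 m^3
Step 2: Q_s = Vr*rhoc*dT/1e12 = 8.959779e+09*2558.7*248.15/1e12 = 5688.9 PJ
Q_s = 5688.9 PJ


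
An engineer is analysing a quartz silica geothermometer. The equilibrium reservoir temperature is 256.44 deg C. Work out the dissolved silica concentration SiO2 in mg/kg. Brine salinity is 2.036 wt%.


SiO2 = 10^(5.19 - 1309/(T_eq + 273.15))
SiO2 = 10^(5.19 - 1309/(256.44 + 273.15))
SiO2 = 522.73 mg/kg


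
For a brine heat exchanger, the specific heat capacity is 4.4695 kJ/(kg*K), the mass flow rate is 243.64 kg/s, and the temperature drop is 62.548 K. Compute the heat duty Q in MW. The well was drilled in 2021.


Q = mdot * cp * dT / 1000
Q = 243.64 * 4.4695 * 62.548 / 1000
Q = 68.112 MW


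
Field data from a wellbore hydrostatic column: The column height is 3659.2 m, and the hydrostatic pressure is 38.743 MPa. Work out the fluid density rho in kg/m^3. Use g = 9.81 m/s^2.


rho = P * 1e6 / (g * h)
rho = 38.743 * 1e6 / (9.81 * 3659.2)
rho = 1079.3 kg/m^3


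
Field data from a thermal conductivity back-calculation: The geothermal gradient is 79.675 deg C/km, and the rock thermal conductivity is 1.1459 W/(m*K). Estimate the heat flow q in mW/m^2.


q = k * grad / 1000
q = 1.1459 * 79.675 / 1000
q = 0.09129958 W/m^2
Convert: 0.09129958 W/m^2 * 1000.0 = 91.300 mW/m^2
q = 91.300 mW/m^2


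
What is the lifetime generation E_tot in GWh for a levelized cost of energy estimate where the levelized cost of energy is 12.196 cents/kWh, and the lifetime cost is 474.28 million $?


E_tot = C_tot / LCOE * 100
E_tot = 474.28 / 12.196 * 100
E_tot = 3888.8 GWh


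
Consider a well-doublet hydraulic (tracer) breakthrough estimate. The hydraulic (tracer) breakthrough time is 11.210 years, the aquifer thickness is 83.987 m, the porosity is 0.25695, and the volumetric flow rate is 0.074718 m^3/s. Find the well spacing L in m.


L = sqrt(t_bt*365.25*86400*3*Qv / (pi*hr*phi))
L = sqrt(11.210*365.25*86400*3*0.074718 / (pi*83.987*0.25695))
L = 1081.5 m


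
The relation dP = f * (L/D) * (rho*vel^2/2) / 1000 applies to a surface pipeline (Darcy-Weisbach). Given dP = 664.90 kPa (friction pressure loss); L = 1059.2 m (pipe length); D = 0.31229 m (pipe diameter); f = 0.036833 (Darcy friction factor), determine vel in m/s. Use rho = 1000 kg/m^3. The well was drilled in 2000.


vel = sqrt(dP*1000*2*D / (f*L*rho))
vel = sqrt(664.90*1000*2*0.31229 / (0.036833*1059.2*1000))
vel = 3.2626 m/s


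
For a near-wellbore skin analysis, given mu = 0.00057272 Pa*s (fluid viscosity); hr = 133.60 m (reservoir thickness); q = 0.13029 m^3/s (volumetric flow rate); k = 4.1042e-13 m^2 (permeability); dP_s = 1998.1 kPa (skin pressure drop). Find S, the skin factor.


S = dP_s * 1000 * 2*pi*k*hr / (q*mu)
S = 1998.1 * 1000 * 2*pi*4.1042e-13*133.60 / (0.13029*0.00057272)
S = 9.2253


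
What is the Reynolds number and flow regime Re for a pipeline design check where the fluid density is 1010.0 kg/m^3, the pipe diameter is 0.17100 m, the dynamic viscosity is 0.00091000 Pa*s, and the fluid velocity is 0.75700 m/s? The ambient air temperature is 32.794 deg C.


Step 1: Re = rho*vel*D/mu = 1010.0*0.757*0.171/0.00091 = 1.4367e+05
Step 2: Re = 1.4367e+05 > 4000, so flow is turbulent.
Re = 1.4367e+05 (turbulent)


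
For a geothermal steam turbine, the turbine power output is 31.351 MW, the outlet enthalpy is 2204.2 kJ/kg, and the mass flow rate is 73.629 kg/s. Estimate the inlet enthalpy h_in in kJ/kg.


h_in = h_out + P * 1000 / mdot
h_in = 2204.2 + 31.351 * 1000 / 73.629
h_in = 2630.0 kJ/kg


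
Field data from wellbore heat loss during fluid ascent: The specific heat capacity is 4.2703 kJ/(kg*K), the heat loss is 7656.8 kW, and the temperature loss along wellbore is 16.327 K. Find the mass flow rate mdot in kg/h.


mdot = Q_loss / (cp * dT)
mdot = 7656.8 / (4.2703 * 16.327)
mdot = 109.8203 kg/s
Convert: 109.8203 kg/s * 3600.0 = 3.9535e+05 kg/h
mdot = 3.9535e+05 kg/h


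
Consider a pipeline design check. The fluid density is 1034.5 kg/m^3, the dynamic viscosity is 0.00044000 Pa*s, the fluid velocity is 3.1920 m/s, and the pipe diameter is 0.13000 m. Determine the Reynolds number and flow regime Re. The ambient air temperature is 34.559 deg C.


Step 1: Re = rho*vel*D/mu = 1034.5*3.192*0.13/0.00044 = 9.7563e+05
Step 2: Re = 9.7563e+05 > 4000, so flow is turbulent.
Re = 9.7563e+05 (turbulent)


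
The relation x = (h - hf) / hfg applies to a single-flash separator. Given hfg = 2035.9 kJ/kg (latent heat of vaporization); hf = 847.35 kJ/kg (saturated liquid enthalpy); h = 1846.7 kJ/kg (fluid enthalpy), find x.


x = (h - hf) / hfg
x = (1846.7 - 847.35) / 2035.9
x = 0.49086


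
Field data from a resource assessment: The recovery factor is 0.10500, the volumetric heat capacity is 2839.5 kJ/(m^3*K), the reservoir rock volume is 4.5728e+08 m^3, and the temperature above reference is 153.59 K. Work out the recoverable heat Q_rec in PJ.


Step 1: Q_s = Vr*rhoc*dT/1e12 = 4.5728e+08*2839.5*153.59/1e12 = 199.4284 PJ
Step 2: Q_rec = Q_s * RF = 199.4284 * 0.105 = 20.940 PJ
Q_rec = 20.940 PJ


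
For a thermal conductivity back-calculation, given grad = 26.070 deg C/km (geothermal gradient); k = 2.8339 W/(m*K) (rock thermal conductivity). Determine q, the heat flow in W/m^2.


q = k * grad / 1000
q = 2.8339 * 26.070 / 1000
q = 0.073880 W/m^2


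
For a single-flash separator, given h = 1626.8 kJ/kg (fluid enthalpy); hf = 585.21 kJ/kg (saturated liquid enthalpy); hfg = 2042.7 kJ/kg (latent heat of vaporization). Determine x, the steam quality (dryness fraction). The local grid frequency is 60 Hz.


x = (h - hf) / hfg
x = (1626.8 - 585.21) / 2042.7
x = 0.50991


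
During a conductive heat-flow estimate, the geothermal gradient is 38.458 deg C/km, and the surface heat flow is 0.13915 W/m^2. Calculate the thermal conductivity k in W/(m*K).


k = q * 1000 / grad
k = 0.13915 * 1000 / 38.458
k = 3.6182 W/(m*K)


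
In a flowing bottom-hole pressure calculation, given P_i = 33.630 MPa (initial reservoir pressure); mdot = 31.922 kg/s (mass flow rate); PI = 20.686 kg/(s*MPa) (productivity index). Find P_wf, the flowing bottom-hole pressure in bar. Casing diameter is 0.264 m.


P_wf = P_i - mdot / PI
P_wf = 33.630 - 31.922 / 20.686
P_wf = 32.08683 MPa
Convert: 32.08683 MPa * 10.0 = 320.87 bar
P_wf = 320.87 bar


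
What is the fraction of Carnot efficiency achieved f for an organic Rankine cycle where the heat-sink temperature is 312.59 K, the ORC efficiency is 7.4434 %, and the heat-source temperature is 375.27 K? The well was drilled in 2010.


f = (eta_orc/100) / (1 - Tc/Th)
f = (7.4434/100) / (1 - 312.59/375.27)
f = 0.44564
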